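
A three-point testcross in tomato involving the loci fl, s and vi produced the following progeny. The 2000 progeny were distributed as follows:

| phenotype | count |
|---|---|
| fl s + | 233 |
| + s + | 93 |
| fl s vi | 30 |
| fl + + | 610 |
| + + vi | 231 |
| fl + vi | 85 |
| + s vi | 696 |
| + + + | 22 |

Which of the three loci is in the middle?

fl

The two most frequent reciprocal classes, + s vi and fl + +, are the parental types, so the F1 was + s vi / fl + +.
The two rarest classes, fl s vi and + + +, are the double crossovers. Comparing them with the parentals, only the fl allele has switched, so fl is the middle locus and the order is vi – fl – s.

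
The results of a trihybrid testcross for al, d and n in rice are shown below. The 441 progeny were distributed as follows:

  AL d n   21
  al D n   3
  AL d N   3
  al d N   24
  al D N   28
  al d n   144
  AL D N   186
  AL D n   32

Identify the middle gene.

d

The two most frequent reciprocal classes, AL D N and al d n, are the parental types, so the F1 was AL D N / al d n.
The two rarest classes, AL d N and al D n, are the double crossovers. Comparing them with the parentals, only the d allele has switched, so d is the middle locus and the order is n – d – al.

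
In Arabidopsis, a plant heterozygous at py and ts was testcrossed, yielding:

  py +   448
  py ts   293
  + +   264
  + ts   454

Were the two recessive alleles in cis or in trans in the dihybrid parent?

The two most frequent classes are + ts (454) and py + (448); these are the parental (non-recombinant) types.
So the F1 carried + ts on one chromosome and py + on the other — the recessive alleles are on opposite chromosomes (trans / repulsion).

trans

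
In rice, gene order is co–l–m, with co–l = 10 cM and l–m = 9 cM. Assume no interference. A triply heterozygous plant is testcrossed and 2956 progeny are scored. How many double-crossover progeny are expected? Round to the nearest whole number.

Map distances give recombination frequencies of 0.100 and 0.090 for the two intervals.
With no interference, expected double-crossover frequency = 0.100 × 0.090 = 0.00900.
Expected number = 0.00900 × 2956 = 26.60 ≈ 27.

27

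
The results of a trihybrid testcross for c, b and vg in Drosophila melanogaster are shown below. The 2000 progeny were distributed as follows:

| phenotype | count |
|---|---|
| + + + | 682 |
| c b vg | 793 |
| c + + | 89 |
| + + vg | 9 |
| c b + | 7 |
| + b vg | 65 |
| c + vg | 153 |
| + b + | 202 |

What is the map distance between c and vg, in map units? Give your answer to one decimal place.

The two most frequent reciprocal classes, c b vg and + + +, are the parental types, so the F1 was c b vg / + + +.
The two rarest classes, c b + and + + vg, are the double crossovers. Comparing them with the parentals, only the vg allele has switched, so vg is the middle locus and the order is b – vg – c.
Crossovers in the vg–c interval produce the single-crossover classes + b vg and c + + (65 + 89 = 154) plus the double crossovers (16).
RF(vg–c) = (154 + 16) / 2000 = 170/2000 = 0.0850 → 8.5 map units.

8.5 map units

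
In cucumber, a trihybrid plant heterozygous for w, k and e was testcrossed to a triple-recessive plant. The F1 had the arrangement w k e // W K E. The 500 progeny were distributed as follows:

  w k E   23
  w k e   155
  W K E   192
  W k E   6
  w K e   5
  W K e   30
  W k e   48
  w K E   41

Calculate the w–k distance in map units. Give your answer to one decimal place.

20.0 map units

The two rarest classes, w K e and W k E, are the double crossovers. Comparing them with the parentals, only the k allele has switched, so k is the middle locus and the order is w – k – e.
Crossovers in the w–k interval produce the single-crossover classes W k e and w K E (48 + 41 = 89) plus the double crossovers (11).
RF(w–k) = (89 + 11) / 500 = 100/500 = 0.2000 → 20.0 map units.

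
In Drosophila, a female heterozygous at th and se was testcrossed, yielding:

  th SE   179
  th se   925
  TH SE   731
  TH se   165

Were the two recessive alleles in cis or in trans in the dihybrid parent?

cis

The two most frequent classes are TH SE (731) and th se (925); these are the parental (non-recombinant) types.
So the F1 carried TH SE on one chromosome and th se on the other — the recessive alleles are on the same chromosome (cis / coupling).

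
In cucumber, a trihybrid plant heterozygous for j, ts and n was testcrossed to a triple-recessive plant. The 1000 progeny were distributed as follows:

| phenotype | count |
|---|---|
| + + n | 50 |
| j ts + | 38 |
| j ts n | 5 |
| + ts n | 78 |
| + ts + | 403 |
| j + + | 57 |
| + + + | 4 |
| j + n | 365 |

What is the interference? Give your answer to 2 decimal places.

The two most frequent reciprocal classes, j + n and + ts +, are the parental types, so the F1 was j + n / + ts +.
The two rarest classes, j ts n and + + +, are the double crossovers. Comparing them with the parentals, only the ts allele has switched, so ts is the middle locus and the order is n – ts – j.
n–ts: (135 + 9)/1000 = 0.1440; ts–j: (88 + 9)/1000 = 0.0970.
Expected DCO frequency = 0.1440 × 0.0970 ≈ 0.01397; observed = 9/1000 ≈ 0.00900.
Coefficient of coincidence = 0.00900/0.01397 ≈ 0.64; interference = 1 − 0.64 = 0.36.

0.36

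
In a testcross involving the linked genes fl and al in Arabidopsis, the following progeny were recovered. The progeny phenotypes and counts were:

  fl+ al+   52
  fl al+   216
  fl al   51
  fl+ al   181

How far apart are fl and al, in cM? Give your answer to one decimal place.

The two most frequent classes, fl+ al (181) and fl al+ (216), are the parental types, so the F1 was fl+ al / fl al+.
The recombinant classes are fl+ al+ and fl al: 52 + 51 = 103.
Recombination frequency = 103/500 = 0.2060 ≈ 20.6%, i.e. 20.6 cM.

20.6 cM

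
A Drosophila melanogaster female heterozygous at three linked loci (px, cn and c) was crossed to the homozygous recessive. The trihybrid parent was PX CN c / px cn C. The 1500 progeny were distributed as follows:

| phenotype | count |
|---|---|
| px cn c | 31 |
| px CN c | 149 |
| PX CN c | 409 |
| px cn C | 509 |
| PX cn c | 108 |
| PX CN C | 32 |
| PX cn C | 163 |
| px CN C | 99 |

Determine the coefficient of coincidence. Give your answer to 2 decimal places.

0.93

The two rarest classes, PX CN C and px cn c, are the double crossovers. Comparing them with the parentals, only the c allele has switched, so c is the middle locus and the order is px – c – cn.
px–c: (312 + 63)/1500 = 0.2500; c–cn: (207 + 63)/1500 = 0.1800.
Expected DCO frequency = 0.2500 × 0.1800 ≈ 0.04500; observed = 63/1500 ≈ 0.04200.
Coefficient of coincidence = 0.04200/0.04500 ≈ 0.93.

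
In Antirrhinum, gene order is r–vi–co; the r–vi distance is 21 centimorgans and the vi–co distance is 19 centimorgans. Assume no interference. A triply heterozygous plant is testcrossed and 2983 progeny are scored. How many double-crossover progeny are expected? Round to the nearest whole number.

119

Map distances give recombination frequencies of 0.210 and 0.190 for the two intervals.
With no interference, expected double-crossover frequency = 0.210 × 0.190 = 0.03990.
Expected number = 0.03990 × 2983 = 119.02 ≈ 119.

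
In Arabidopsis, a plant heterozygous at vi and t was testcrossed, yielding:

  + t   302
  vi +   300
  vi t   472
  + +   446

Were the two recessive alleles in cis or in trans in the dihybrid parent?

cis

The two most frequent classes are + + (446) and vi t (472); these are the parental (non-recombinant) types.
So the F1 carried + + on one chromosome and vi t on the other — the recessive alleles are on the same chromosome (cis / coupling).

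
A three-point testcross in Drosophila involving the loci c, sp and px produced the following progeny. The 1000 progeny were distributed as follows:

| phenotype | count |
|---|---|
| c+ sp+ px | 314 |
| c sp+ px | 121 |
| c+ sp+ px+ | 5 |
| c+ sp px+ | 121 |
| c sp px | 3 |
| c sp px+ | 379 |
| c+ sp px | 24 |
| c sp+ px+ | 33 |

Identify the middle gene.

px

The two most frequent reciprocal classes, c sp px+ and c+ sp+ px, are the parental types, so the F1 was c sp px+ / c+ sp+ px.
The two rarest classes, c sp px and c+ sp+ px+, are the double crossovers. Comparing them with the parentals, only the px allele has switched, so px is the middle locus and the order is c – px – sp.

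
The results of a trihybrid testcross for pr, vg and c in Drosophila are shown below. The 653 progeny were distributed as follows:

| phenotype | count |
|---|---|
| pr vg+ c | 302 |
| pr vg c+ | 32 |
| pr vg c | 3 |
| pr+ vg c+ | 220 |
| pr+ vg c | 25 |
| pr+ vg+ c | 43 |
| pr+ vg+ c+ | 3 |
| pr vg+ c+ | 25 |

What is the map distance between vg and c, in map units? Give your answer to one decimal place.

8.6 map units

The two most frequent reciprocal classes, pr+ vg c+ and pr vg+ c, are the parental types, so the F1 was pr+ vg c+ / pr vg+ c.
The two rarest classes, pr+ vg+ c+ and pr vg c, are the double crossovers. Comparing them with the parentals, only the vg allele has switched, so vg is the middle locus and the order is pr – vg – c.
Crossovers in the vg–c interval produce the single-crossover classes pr+ vg c and pr vg+ c+ (25 + 25 = 50) plus the double crossovers (6).
RF(vg–c) = (50 + 6) / 653 = 56/653 = 0.0858 → 8.6 map units.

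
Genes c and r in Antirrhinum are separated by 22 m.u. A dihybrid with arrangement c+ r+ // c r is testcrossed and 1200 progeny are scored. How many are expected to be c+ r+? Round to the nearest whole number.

A map distance of 22 m.u. corresponds to a recombination frequency of 0.220.
The F1 is c+ r+ / c r, so c+ r+ is a parental gamete class with expected frequency (1 − r)/2 = 0.780/2 = 0.3900.
Expected number = 0.3900 × 1200 = 468.00 ≈ 468.

468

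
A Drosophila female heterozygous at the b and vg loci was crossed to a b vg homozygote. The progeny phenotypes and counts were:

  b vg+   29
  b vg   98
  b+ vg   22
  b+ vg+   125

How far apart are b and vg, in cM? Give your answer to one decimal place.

The two most frequent classes, b+ vg+ (125) and b vg (98), are the parental types, so the F1 was b+ vg+ / b vg.
The recombinant classes are b+ vg and b vg+: 22 + 29 = 51.
Recombination frequency = 51/274 = 0.1861 ≈ 18.6%, i.e. 18.6 cM.

18.6 cM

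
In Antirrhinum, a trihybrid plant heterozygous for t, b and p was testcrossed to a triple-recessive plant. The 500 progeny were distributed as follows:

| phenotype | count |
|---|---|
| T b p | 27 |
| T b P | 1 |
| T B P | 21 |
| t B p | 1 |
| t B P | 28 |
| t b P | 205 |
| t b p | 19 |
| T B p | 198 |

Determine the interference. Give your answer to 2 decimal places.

The two most frequent reciprocal classes, t b P and T B p, are the parental types, so the F1 was t b P / T B p.
The two rarest classes, T b P and t B p, are the double crossovers. Comparing them with the parentals, only the t allele has switched, so t is the middle locus and the order is b – t – p.
b–t: (55 + 2)/500 = 0.1140; t–p: (40 + 2)/500 = 0.0840.
Expected DCO frequency = 0.1140 × 0.0840 ≈ 0.00958; observed = 2/500 ≈ 0.00400.
Coefficient of coincidence = 0.00400/0.00958 ≈ 0.42; interference = 1 − 0.42 = 0.58.

0.58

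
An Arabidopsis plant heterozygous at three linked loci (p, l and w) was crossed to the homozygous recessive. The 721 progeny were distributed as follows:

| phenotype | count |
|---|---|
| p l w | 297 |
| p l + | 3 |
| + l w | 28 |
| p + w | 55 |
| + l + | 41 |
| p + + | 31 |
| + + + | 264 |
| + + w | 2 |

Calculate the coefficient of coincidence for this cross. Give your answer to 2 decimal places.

0.56

The two most frequent reciprocal classes, p l w and + + +, are the parental types, so the F1 was p l w / + + +.
The two rarest classes, p l + and + + w, are the double crossovers. Comparing them with the parentals, only the w allele has switched, so w is the middle locus and the order is l – w – p.
l–w: (96 + 5)/721 = 0.1401; w–p: (59 + 5)/721 = 0.0888.
Expected DCO frequency = 0.1401 × 0.0888 ≈ 0.01244; observed = 5/721 ≈ 0.00693.
Coefficient of coincidence = 0.00693/0.01244 ≈ 0.56.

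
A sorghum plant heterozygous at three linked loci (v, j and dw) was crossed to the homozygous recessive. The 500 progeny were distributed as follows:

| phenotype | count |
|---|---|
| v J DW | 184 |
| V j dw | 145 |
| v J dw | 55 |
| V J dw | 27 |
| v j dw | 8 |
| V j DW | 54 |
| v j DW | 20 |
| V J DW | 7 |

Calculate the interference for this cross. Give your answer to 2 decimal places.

0.02

The two most frequent reciprocal classes, v J DW and V j dw, are the parental types, so the F1 was v J DW / V j dw.
The two rarest classes, V J DW and v j dw, are the double crossovers. Comparing them with the parentals, only the v allele has switched, so v is the middle locus and the order is dw – v – j.
dw–v: (109 + 15)/500 = 0.2480; v–j: (47 + 15)/500 = 0.1240.
Expected DCO frequency = 0.2480 × 0.1240 ≈ 0.03075; observed = 15/500 ≈ 0.03000.
Coefficient of coincidence = 0.03000/0.03075 ≈ 0.98; interference = 1 − 0.98 = 0.02.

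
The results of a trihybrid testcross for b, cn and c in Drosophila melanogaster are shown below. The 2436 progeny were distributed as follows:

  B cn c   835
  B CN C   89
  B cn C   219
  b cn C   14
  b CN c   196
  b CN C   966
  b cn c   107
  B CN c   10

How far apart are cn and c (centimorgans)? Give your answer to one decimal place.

The two most frequent reciprocal classes, b CN C and B cn c, are the parental types, so the F1 was b CN C / B cn c.
The two rarest classes, b cn C and B CN c, are the double crossovers. Comparing them with the parentals, only the cn allele has switched, so cn is the middle locus and the order is c – cn – b.
Crossovers in the c–cn interval produce the single-crossover classes b CN c and B cn C (196 + 219 = 415) plus the double crossovers (24).
RF(c–cn) = (415 + 24) / 2436 = 439/2436 = 0.1802 → 18.0 centimorgans.

18.0 centimorgans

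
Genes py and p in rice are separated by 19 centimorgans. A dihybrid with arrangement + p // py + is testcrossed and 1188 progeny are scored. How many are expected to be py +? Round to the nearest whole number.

481

A map distance of 19 centimorgans corresponds to a recombination frequency of 0.190.
The F1 is + p / py +, so py + is a parental gamete class with expected frequency (1 − r)/2 = 0.810/2 = 0.4050.
Expected number = 0.4050 × 1188 = 481.14 ≈ 481.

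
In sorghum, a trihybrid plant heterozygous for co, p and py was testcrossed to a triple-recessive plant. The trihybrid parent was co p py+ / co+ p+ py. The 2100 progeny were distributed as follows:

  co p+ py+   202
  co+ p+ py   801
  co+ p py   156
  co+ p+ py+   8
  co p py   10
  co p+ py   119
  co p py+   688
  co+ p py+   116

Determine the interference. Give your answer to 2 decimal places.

The two rarest classes, co p py and co+ p+ py+, are the double crossovers. Comparing them with the parentals, only the py allele has switched, so py is the middle locus and the order is co – py – p.
co–py: (235 + 18)/2100 = 0.1205; py–p: (358 + 18)/2100 = 0.1790.
Expected DCO frequency = 0.1205 × 0.1790 ≈ 0.02157; observed = 18/2100 ≈ 0.00857.
Coefficient of coincidence = 0.00857/0.02157 ≈ 0.40; interference = 1 − 0.40 = 0.60.

0.60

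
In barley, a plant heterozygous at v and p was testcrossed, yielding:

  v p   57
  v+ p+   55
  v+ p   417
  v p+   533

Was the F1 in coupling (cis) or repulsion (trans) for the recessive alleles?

The two most frequent classes are v+ p (417) and v p+ (533); these are the parental (non-recombinant) types.
So the F1 carried v+ p on one chromosome and v p+ on the other — the recessive alleles are on opposite chromosomes (trans / repulsion).

trans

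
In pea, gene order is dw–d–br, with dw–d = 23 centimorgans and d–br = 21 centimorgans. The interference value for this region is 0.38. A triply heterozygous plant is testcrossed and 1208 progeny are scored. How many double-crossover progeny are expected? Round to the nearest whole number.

Map distances give recombination frequencies of 0.230 and 0.210 for the two intervals.
With interference 0.38 (so coincidence = 0.62), expected double-crossover frequency = 0.230 × 0.210 × 0.62 = 0.02995.
Expected number = 0.02995 × 1208 = 36.17 ≈ 36.

36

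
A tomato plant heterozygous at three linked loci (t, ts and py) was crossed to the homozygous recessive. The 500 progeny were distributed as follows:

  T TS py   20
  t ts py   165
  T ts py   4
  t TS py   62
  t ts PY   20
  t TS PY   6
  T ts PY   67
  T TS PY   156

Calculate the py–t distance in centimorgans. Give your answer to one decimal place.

10.0 centimorgans

The two most frequent reciprocal classes, t ts py and T TS PY, are the parental types, so the F1 was t ts py / T TS PY.
The two rarest classes, T ts py and t TS PY, are the double crossovers. Comparing them with the parentals, only the t allele has switched, so t is the middle locus and the order is ts – t – py.
Crossovers in the t–py interval produce the single-crossover classes t ts PY and T TS py (20 + 20 = 40) plus the double crossovers (10).
RF(t–py) = (40 + 10) / 500 = 50/500 = 0.1000 → 10.0 centimorgans.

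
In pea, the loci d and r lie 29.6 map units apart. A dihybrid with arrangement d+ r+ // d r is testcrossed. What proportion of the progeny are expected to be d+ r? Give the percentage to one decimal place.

A map distance of 29.6 map units corresponds to a recombination frequency of 0.296.
The F1 is d+ r+ / d r, so d+ r is a recombinant gamete class with expected frequency r/2 = 0.296/2 = 0.1480.
That is 0.1480 = 14.8% of the progeny.

14.8%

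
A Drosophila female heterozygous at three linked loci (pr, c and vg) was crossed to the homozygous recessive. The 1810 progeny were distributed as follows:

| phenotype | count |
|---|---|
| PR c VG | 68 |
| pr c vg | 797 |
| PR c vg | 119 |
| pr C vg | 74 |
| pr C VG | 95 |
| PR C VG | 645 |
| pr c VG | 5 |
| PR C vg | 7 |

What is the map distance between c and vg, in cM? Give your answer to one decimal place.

The two most frequent reciprocal classes, PR C VG and pr c vg, are the parental types, so the F1 was PR C VG / pr c vg.
The two rarest classes, PR C vg and pr c VG, are the double crossovers. Comparing them with the parentals, only the vg allele has switched, so vg is the middle locus and the order is pr – vg – c.
Crossovers in the vg–c interval produce the single-crossover classes PR c VG and pr C vg (68 + 74 = 142) plus the double crossovers (12).
RF(vg–c) = (142 + 12) / 1810 = 154/1810 = 0.0851 → 8.5 cM.

8.5 cM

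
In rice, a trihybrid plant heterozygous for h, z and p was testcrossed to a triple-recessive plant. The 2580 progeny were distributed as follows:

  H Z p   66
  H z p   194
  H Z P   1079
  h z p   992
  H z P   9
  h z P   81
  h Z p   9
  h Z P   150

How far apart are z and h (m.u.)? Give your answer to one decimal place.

The two most frequent reciprocal classes, H Z P and h z p, are the parental types, so the F1 was H Z P / h z p.
The two rarest classes, H z P and h Z p, are the double crossovers. Comparing them with the parentals, only the z allele has switched, so z is the middle locus and the order is h – z – p.
Crossovers in the h–z interval produce the single-crossover classes h Z P and H z p (150 + 194 = 344) plus the double crossovers (18).
RF(h–z) = (344 + 18) / 2580 = 362/2580 = 0.1403 → 14.0 m.u.

14.0 m.u.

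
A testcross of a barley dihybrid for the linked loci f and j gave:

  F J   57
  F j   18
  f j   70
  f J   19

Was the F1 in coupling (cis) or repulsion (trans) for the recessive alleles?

cis

The two most frequent classes are F J (57) and f j (70); these are the parental (non-recombinant) types.
So the F1 carried F J on one chromosome and f j on the other — the recessive alleles are on the same chromosome (cis / coupling).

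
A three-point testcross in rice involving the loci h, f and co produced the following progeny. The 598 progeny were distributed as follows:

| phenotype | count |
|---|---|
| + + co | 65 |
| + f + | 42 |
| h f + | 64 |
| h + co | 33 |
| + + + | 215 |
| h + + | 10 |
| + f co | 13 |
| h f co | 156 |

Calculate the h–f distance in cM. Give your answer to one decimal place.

16.4 cM

The two most frequent reciprocal classes, + + + and h f co, are the parental types, so the F1 was + + + / h f co.
The two rarest classes, h + + and + f co, are the double crossovers. Comparing them with the parentals, only the h allele has switched, so h is the middle locus and the order is co – h – f.
Crossovers in the h–f interval produce the single-crossover classes + f + and h + co (42 + 33 = 75) plus the double crossovers (23).
RF(h–f) = (75 + 23) / 598 = 98/598 = 0.1639 → 16.4 cM.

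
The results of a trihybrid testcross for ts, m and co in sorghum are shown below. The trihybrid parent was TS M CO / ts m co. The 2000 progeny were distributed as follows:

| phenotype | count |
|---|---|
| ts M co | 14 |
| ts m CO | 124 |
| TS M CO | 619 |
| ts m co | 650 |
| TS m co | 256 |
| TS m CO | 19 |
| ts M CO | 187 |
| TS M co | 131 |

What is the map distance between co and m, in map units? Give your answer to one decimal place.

The two rarest classes, TS m CO and ts M co, are the double crossovers. Comparing them with the parentals, only the m allele has switched, so m is the middle locus and the order is co – m – ts.
Crossovers in the co–m interval produce the single-crossover classes TS M co and ts m CO (131 + 124 = 255) plus the double crossovers (33).
RF(co–m) = (255 + 33) / 2000 = 288/2000 = 0.1440 → 14.4 map units.

14.4 map units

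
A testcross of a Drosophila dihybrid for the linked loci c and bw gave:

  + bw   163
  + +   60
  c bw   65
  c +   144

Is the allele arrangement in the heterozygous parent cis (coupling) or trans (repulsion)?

The two most frequent classes are + bw (163) and c + (144); these are the parental (non-recombinant) types.
So the F1 carried + bw on one chromosome and c + on the other — the recessive alleles are on opposite chromosomes (trans / repulsion).

trans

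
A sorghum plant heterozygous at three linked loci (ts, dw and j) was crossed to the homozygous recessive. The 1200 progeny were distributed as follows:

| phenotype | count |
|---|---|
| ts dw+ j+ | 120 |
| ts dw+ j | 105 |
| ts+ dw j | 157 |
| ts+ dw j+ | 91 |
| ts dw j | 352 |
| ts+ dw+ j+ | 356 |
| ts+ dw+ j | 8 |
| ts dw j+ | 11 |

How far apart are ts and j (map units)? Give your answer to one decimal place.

The two most frequent reciprocal classes, ts+ dw+ j+ and ts dw j, are the parental types, so the F1 was ts+ dw+ j+ / ts dw j.
The two rarest classes, ts+ dw+ j and ts dw j+, are the double crossovers. Comparing them with the parentals, only the j allele has switched, so j is the middle locus and the order is dw – j – ts.
Crossovers in the j–ts interval produce the single-crossover classes ts dw+ j+ and ts+ dw j (120 + 157 = 277) plus the double crossovers (19).
RF(j–ts) = (277 + 19) / 1200 = 296/1200 = 0.2467 → 24.7 map units.

24.7 map units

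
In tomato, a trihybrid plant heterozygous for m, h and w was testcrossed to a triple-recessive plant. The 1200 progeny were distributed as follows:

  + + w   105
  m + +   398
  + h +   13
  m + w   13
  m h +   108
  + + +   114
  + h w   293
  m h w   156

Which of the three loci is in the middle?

w

The two most frequent reciprocal classes, m + + and + h w, are the parental types, so the F1 was m + + / + h w.
The two rarest classes, m + w and + h +, are the double crossovers. Comparing them with the parentals, only the w allele has switched, so w is the middle locus and the order is h – w – m.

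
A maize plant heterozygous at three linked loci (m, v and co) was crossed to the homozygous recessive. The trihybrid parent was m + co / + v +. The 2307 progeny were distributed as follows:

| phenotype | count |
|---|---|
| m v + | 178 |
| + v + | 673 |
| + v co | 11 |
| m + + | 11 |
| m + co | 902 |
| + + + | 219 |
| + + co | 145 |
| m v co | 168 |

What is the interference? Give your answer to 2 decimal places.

The two rarest classes, m + + and + v co, are the double crossovers. Comparing them with the parentals, only the co allele has switched, so co is the middle locus and the order is m – co – v.
m–co: (323 + 22)/2307 = 0.1495; co–v: (387 + 22)/2307 = 0.1773.
Expected DCO frequency = 0.1495 × 0.1773 ≈ 0.02651; observed = 22/2307 ≈ 0.00954.
Coefficient of coincidence = 0.00954/0.02651 ≈ 0.36; interference = 1 − 0.36 = 0.64.

0.64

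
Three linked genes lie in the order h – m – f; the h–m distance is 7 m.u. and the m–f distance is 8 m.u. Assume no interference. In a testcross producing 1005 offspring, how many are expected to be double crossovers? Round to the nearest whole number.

Map distances give recombination frequencies of 0.070 and 0.080 for the two intervals.
With no interference, expected double-crossover frequency = 0.070 × 0.080 = 0.00560.
Expected number = 0.00560 × 1005 = 5.63 ≈ 6.

6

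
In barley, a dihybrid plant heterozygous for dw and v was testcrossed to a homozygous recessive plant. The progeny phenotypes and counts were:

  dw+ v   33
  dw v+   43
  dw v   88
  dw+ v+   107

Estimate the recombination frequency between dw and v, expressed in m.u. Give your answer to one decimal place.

The two most frequent classes, dw+ v+ (107) and dw v (88), are the parental types, so the F1 was dw+ v+ / dw v.
The recombinant classes are dw+ v and dw v+: 33 + 43 = 76.
Recombination frequency = 76/271 = 0.2804 ≈ 28.0%, i.e. 28.0 m.u.

28.0 m.u.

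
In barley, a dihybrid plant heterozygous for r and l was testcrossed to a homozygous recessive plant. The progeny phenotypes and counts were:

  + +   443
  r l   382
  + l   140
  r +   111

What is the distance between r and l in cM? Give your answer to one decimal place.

The two most frequent classes, + + (443) and r l (382), are the parental types, so the F1 was + + / r l.
The recombinant classes are + l and r +: 140 + 111 = 251.
Recombination frequency = 251/1076 = 0.2333 ≈ 23.3%, i.e. 23.3 cM.

23.3 cM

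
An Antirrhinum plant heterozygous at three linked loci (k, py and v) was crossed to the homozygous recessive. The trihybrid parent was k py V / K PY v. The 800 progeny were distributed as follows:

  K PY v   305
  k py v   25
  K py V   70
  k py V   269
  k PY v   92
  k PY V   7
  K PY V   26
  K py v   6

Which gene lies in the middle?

The two rarest classes, k PY V and K py v, are the double crossovers. Comparing them with the parentals, only the py allele has switched, so py is the middle locus and the order is k – py – v.

py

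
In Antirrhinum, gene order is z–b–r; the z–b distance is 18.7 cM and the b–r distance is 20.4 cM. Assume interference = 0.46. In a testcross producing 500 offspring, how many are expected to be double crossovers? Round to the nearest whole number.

Map distances give recombination frequencies of 0.187 and 0.204 for the two intervals.
With interference 0.46 (so coincidence = 0.54), expected double-crossover frequency = 0.187 × 0.204 × 0.54 = 0.02060.
Expected number = 0.02060 × 500 = 10.30 ≈ 10.

10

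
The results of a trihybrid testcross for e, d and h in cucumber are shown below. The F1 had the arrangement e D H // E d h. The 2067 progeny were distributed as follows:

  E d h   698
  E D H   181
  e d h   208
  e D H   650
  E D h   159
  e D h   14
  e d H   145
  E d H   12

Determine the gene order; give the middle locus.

h

The two rarest classes, e D h and E d H, are the double crossovers. Comparing them with the parentals, only the h allele has switched, so h is the middle locus and the order is e – h – d.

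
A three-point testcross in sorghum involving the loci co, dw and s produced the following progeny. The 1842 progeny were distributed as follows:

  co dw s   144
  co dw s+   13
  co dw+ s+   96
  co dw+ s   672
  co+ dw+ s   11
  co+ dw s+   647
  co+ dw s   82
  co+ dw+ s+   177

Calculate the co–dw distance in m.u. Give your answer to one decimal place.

The two most frequent reciprocal classes, co dw+ s and co+ dw s+, are the parental types, so the F1 was co dw+ s / co+ dw s+.
The two rarest classes, co+ dw+ s and co dw s+, are the double crossovers. Comparing them with the parentals, only the co allele has switched, so co is the middle locus and the order is dw – co – s.
Crossovers in the dw–co interval produce the single-crossover classes co dw s and co+ dw+ s+ (144 + 177 = 321) plus the double crossovers (24).
RF(dw–co) = (321 + 24) / 1842 = 345/1842 = 0.1873 → 18.7 m.u.

18.7 m.u.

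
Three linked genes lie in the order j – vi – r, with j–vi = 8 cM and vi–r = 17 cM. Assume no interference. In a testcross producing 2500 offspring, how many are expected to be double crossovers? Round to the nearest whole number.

34

Map distances give recombination frequencies of 0.080 and 0.170 for the two intervals.
With no interference, expected double-crossover frequency = 0.080 × 0.170 = 0.01360.
Expected number = 0.01360 × 2500 = 34.00 ≈ 34.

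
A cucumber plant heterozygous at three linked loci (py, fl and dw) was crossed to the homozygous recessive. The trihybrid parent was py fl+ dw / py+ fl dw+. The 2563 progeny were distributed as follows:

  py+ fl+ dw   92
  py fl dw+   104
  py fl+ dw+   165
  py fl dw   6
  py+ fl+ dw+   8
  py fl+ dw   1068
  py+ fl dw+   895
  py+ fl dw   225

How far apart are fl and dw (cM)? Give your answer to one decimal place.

The two rarest classes, py fl dw and py+ fl+ dw+, are the double crossovers. Comparing them with the parentals, only the fl allele has switched, so fl is the middle locus and the order is py – fl – dw.
Crossovers in the fl–dw interval produce the single-crossover classes py fl+ dw+ and py+ fl dw (165 + 225 = 390) plus the double crossovers (14).
RF(fl–dw) = (390 + 14) / 2563 = 404/2563 = 0.1576 → 15.8 cM.

15.8 cM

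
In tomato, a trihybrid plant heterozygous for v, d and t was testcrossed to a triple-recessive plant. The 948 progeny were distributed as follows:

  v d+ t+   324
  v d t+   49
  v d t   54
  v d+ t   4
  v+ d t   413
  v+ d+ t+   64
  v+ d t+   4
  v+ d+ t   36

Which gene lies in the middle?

The two most frequent reciprocal classes, v d+ t+ and v+ d t, are the parental types, so the F1 was v d+ t+ / v+ d t.
The two rarest classes, v d+ t and v+ d t+, are the double crossovers. Comparing them with the parentals, only the t allele has switched, so t is the middle locus and the order is d – t – v.

t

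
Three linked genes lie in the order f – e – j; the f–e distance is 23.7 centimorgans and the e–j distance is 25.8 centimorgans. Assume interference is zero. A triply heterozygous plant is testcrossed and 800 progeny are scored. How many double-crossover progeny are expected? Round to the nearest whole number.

49

Map distances give recombination frequencies of 0.237 and 0.258 for the two intervals.
With no interference, expected double-crossover frequency = 0.237 × 0.258 = 0.06115.
Expected number = 0.06115 × 800 = 48.92 ≈ 49.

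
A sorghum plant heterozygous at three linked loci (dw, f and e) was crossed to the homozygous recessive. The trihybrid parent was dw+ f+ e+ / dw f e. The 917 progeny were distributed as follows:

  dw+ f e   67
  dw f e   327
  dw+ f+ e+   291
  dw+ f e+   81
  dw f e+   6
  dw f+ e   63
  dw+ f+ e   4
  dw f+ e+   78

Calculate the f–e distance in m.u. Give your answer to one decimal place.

16.8 m.u.

The two rarest classes, dw+ f+ e and dw f e+, are the double crossovers. Comparing them with the parentals, only the e allele has switched, so e is the middle locus and the order is f – e – dw.
Crossovers in the f–e interval produce the single-crossover classes dw+ f e+ and dw f+ e (81 + 63 = 144) plus the double crossovers (10).
RF(f–e) = (144 + 10) / 917 = 154/917 = 0.1679 → 16.8 m.u.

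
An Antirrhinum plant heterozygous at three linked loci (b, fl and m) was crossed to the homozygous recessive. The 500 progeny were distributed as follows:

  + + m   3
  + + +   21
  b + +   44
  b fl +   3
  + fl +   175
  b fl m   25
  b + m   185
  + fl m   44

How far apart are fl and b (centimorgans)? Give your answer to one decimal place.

The two most frequent reciprocal classes, + fl + and b + m, are the parental types, so the F1 was + fl + / b + m.
The two rarest classes, b fl + and + + m, are the double crossovers. Comparing them with the parentals, only the b allele has switched, so b is the middle locus and the order is m – b – fl.
Crossovers in the b–fl interval produce the single-crossover classes + + + and b fl m (21 + 25 = 46) plus the double crossovers (6).
RF(b–fl) = (46 + 6) / 500 = 52/500 = 0.1040 → 10.4 centimorgans.

10.4 centimorgans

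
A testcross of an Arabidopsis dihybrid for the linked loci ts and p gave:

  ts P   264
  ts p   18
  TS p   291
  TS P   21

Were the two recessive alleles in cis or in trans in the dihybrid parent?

trans

The two most frequent classes are TS p (291) and ts P (264); these are the parental (non-recombinant) types.
So the F1 carried TS p on one chromosome and ts P on the other — the recessive alleles are on opposite chromosomes (trans / repulsion).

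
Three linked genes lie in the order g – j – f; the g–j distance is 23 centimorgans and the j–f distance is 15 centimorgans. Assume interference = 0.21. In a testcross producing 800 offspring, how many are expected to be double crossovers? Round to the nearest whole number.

22

Map distances give recombination frequencies of 0.230 and 0.150 for the two intervals.
With interference 0.21 (so coincidence = 0.79), expected double-crossover frequency = 0.230 × 0.150 × 0.79 = 0.02726.
Expected number = 0.02726 × 800 = 21.80 ≈ 22.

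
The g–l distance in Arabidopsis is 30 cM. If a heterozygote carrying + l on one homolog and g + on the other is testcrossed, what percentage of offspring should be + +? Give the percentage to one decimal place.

15.0%

A map distance of 30 cM corresponds to a recombination frequency of 0.300.
The F1 is + l / g +, so + + is a recombinant gamete class with expected frequency r/2 = 0.300/2 = 0.1500.
That is 0.1500 = 15.0% of the progeny.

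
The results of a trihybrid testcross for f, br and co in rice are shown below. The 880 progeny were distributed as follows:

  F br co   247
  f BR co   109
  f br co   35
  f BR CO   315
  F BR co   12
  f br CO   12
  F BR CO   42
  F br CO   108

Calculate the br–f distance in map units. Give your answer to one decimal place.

The two most frequent reciprocal classes, f BR CO and F br co, are the parental types, so the F1 was f BR CO / F br co.
The two rarest classes, f br CO and F BR co, are the double crossovers. Comparing them with the parentals, only the br allele has switched, so br is the middle locus and the order is f – br – co.
Crossovers in the f–br interval produce the single-crossover classes F BR CO and f br co (42 + 35 = 77) plus the double crossovers (24).
RF(f–br) = (77 + 24) / 880 = 101/880 = 0.1148 → 11.5 map units.

11.5 map units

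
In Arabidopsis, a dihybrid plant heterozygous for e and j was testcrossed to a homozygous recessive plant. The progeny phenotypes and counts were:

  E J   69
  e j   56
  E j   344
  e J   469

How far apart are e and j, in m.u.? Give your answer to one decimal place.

13.3 m.u.

The two most frequent classes, E j (344) and e J (469), are the parental types, so the F1 was E j / e J.
The recombinant classes are E J and e j: 69 + 56 = 125.
Recombination frequency = 125/938 = 0.1333 ≈ 13.3%, i.e. 13.3 m.u.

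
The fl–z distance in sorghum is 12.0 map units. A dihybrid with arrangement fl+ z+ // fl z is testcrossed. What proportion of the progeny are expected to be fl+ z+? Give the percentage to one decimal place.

A map distance of 12.0 map units corresponds to a recombination frequency of 0.120.
The F1 is fl+ z+ / fl z, so fl+ z+ is a parental gamete class with expected frequency (1 − r)/2 = 0.880/2 = 0.4400.
That is 0.4400 = 44.0% of the progeny.

44.0%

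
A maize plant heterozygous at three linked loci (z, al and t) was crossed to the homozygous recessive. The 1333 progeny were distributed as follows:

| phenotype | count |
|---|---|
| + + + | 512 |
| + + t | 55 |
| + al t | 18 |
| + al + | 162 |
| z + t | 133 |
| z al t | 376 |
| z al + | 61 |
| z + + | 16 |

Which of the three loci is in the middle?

z

The two most frequent reciprocal classes, z al t and + + +, are the parental types, so the F1 was z al t / + + +.
The two rarest classes, + al t and z + +, are the double crossovers. Comparing them with the parentals, only the z allele has switched, so z is the middle locus and the order is t – z – al.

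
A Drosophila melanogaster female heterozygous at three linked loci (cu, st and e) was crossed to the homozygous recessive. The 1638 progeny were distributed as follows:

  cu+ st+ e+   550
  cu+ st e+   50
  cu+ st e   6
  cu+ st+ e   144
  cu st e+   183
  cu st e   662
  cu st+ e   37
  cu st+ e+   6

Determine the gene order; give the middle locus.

cu

The two most frequent reciprocal classes, cu st e and cu+ st+ e+, are the parental types, so the F1 was cu st e / cu+ st+ e+.
The two rarest classes, cu+ st e and cu st+ e+, are the double crossovers. Comparing them with the parentals, only the cu allele has switched, so cu is the middle locus and the order is e – cu – st.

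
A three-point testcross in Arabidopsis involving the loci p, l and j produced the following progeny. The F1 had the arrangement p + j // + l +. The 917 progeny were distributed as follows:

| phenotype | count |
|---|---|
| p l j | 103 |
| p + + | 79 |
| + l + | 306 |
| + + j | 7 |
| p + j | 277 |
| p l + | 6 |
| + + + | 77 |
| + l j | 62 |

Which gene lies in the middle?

p

The two rarest classes, + + j and p l +, are the double crossovers. Comparing them with the parentals, only the p allele has switched, so p is the middle locus and the order is l – p – j.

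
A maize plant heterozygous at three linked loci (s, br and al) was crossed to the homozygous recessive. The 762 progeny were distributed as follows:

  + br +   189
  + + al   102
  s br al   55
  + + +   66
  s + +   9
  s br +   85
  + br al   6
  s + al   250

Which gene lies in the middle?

al

The two most frequent reciprocal classes, s + al and + br +, are the parental types, so the F1 was s + al / + br +.
The two rarest classes, s + + and + br al, are the double crossovers. Comparing them with the parentals, only the al allele has switched, so al is the middle locus and the order is s – al – br.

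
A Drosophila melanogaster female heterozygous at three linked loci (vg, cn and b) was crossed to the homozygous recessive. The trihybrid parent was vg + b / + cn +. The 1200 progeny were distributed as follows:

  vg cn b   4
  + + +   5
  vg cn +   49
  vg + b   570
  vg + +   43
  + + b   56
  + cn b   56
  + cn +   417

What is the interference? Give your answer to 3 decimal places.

0.123

The two rarest classes, vg cn b and + + +, are the double crossovers. Comparing them with the parentals, only the cn allele has switched, so cn is the middle locus and the order is b – cn – vg.
b–cn: (99 + 9)/1200 = 0.0900; cn–vg: (105 + 9)/1200 = 0.0950.
Expected DCO frequency = 0.0900 × 0.0950 ≈ 0.00855; observed = 9/1200 ≈ 0.00750.
Coefficient of coincidence = 0.00750/0.00855 ≈ 0.877; interference = 1 − 0.877 = 0.123.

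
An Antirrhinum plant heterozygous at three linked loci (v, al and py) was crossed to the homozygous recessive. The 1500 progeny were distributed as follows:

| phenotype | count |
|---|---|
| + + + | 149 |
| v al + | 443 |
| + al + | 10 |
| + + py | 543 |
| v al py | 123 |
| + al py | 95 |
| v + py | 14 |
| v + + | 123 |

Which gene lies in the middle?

The two most frequent reciprocal classes, + + py and v al +, are the parental types, so the F1 was + + py / v al +.
The two rarest classes, v + py and + al +, are the double crossovers. Comparing them with the parentals, only the v allele has switched, so v is the middle locus and the order is al – v – py.

v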